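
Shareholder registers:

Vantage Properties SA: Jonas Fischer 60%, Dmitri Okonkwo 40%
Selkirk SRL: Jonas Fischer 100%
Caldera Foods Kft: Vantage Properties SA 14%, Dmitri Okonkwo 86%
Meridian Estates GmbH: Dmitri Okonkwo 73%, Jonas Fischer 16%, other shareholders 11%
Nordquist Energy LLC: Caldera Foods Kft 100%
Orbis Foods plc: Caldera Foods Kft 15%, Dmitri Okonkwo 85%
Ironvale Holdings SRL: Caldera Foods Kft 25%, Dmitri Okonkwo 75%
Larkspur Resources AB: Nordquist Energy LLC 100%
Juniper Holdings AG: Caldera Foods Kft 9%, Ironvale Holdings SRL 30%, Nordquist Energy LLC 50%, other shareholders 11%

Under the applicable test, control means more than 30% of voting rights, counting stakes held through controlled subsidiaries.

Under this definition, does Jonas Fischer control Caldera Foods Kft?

Jonas holds 60% of Vantage, so Jonas controls Vantage.
Jonas holds 100% of Selkirk, so Jonas controls Selkirk.
In Caldera, Jonas's side holds only 14%, not > 30%.
So Jonas does not control Caldera.

No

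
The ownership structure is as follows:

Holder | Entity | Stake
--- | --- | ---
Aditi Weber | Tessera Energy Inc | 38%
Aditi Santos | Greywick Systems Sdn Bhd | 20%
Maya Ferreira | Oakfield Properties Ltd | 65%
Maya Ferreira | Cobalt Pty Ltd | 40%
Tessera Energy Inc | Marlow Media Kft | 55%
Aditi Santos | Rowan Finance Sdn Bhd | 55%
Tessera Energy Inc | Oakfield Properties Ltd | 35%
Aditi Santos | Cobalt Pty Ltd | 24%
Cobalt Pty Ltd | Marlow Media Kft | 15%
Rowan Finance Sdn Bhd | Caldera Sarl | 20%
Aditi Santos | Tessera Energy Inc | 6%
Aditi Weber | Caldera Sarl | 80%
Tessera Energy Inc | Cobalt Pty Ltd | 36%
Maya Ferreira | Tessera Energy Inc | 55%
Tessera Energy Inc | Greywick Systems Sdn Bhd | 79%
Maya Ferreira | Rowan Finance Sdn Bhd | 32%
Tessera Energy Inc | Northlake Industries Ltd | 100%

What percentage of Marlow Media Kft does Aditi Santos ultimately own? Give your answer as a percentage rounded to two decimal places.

Aditi Santos reaches Marlow along 3 paths.
Via Tessera: 6% × 55% = 3.3%.
Via Cobalt: 24% × 15% = 3.6%.
Via Tessera → Cobalt: 6% × 36% × 15% = 0.324%.
Total: 3.3% + 3.6% + 0.324% = 7.224%.
Rounded: 7.22%.

7.22%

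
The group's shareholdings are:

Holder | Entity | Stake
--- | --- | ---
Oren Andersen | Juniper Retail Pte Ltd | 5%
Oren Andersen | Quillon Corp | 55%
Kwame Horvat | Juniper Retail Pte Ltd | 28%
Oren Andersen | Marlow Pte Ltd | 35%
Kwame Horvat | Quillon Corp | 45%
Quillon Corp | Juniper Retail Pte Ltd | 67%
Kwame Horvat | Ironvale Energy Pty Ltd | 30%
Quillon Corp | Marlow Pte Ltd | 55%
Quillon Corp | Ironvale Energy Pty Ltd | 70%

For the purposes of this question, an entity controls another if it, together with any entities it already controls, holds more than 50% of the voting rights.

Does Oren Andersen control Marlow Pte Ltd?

Oren holds 55% of Quillon, so Oren controls Quillon.
Oren and Quillon together hold 35% + 55% = 90% of Marlow, so Oren controls Marlow.

Yes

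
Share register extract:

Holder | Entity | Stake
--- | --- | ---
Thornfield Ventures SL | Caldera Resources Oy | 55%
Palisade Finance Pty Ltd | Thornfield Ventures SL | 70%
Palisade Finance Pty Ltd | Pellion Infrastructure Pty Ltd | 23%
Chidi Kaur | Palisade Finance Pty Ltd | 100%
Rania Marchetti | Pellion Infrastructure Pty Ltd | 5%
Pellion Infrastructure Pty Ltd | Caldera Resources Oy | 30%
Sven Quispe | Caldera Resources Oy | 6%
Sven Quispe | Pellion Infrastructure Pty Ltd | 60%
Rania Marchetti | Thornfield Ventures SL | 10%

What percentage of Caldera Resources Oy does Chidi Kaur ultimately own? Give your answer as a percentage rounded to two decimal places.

45.40%

Chidi reaches Caldera along 2 paths.
Via Palisade → Pellion: 100% × 23% × 30% = 6.9%.
Via Palisade → Thornfield: 100% × 70% × 55% = 38.5%.
Total: 6.9% + 38.5% = 45.4%.
Rounded: 45.40%.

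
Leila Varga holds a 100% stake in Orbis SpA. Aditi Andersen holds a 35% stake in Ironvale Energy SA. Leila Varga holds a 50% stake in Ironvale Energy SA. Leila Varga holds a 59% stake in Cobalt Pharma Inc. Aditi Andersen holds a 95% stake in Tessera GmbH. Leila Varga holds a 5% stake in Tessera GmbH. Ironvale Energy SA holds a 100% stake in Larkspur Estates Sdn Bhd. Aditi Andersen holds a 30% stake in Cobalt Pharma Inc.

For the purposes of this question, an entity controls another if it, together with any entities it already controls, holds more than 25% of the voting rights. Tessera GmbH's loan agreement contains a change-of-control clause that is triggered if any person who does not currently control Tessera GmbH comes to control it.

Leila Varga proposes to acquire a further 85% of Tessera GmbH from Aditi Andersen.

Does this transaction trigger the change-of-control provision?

The purchase adds only to Leila's holdings (Aditi's stake shrinks), so Leila is the only person who could newly come to control Tessera.
Leila holds 59% of Cobalt, so Leila controls Cobalt.
Leila holds 50% of Ironvale, so Leila controls Ironvale.
Leila holds 100% of Orbis, so Leila controls Orbis.
Ironvale holds 100% of Larkspur, so Leila controls Larkspur.
In Tessera, Leila's side holds only 5%, not > 25%.
So before the transaction, Leila does not control Tessera.
After the purchase, Leila's direct stake in Tessera rises to 5% + 85% = 90%, and Aditi's stake falls to 10%.
Leila holds 90% of Tessera, so Leila controls Tessera.
Leila did not control Tessera before and does after, so the clause is triggered.

Yes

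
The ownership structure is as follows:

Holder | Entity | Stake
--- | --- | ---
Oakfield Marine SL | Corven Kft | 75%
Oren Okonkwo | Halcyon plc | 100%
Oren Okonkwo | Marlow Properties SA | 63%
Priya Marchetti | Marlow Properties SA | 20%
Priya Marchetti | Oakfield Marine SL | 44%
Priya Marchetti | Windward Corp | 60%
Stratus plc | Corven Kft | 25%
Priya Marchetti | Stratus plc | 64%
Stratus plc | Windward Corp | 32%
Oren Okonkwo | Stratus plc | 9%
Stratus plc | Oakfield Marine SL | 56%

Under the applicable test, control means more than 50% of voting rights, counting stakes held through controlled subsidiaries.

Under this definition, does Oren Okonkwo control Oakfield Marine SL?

Oren holds 63% of Marlow, so Oren controls Marlow.
Oren holds 100% of Halcyon, so Oren controls Halcyon.
Neither Oren nor any entity Oren controls holds any voting interest in Oakfield.
So Oren does not control Oakfield.

No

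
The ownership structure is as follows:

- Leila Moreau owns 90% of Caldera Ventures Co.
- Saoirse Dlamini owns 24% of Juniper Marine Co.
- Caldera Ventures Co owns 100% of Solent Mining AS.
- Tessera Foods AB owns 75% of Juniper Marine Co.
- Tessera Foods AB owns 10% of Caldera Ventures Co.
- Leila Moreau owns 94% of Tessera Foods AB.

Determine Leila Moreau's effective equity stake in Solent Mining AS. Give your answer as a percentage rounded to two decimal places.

99.40%

Leila reaches Solent along 2 paths.
Via Caldera: 90% × 100% = 90%.
Via Tessera → Caldera: 94% × 10% × 100% = 9.4%.
Total: 90% + 9.4% = 99.4%.
Rounded: 99.40%.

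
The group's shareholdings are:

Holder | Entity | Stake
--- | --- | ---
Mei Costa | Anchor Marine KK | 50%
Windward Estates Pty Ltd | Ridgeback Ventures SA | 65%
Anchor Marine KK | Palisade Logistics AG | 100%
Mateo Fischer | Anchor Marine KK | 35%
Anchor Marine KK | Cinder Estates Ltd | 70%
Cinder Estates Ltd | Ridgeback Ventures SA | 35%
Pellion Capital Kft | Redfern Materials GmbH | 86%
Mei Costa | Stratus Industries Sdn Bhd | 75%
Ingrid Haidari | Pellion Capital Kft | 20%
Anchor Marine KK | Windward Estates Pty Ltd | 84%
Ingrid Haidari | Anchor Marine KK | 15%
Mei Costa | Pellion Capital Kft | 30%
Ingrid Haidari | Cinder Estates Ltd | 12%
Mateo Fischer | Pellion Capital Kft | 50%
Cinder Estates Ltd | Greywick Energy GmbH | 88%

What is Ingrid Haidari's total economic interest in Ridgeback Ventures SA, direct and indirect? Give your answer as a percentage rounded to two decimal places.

Ingrid reaches Ridgeback along 3 paths.
Via Anchor → Cinder: 15% × 70% × 35% = 3.675%.
Via Cinder: 12% × 35% = 4.2%.
Via Anchor → Windward: 15% × 84% × 65% = 8.19%.
Total: 3.675% + 4.2% + 8.19% = 16.065%.
Rounded: 16.07%.

16.07%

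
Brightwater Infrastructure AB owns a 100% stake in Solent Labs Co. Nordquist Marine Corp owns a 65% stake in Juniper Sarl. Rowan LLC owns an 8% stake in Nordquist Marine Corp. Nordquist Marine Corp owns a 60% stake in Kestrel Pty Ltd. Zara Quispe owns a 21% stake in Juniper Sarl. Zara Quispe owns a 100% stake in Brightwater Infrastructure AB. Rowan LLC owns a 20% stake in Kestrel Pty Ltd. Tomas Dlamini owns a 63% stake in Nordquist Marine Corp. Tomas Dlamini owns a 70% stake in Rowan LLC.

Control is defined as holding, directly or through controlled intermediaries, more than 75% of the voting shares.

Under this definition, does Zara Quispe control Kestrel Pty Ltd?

Zara holds 100% of Brightwater, so Zara controls Brightwater.
Brightwater holds 100% of Solent, so Zara controls Solent.
Neither Zara nor any entity Zara controls holds any voting interest in Kestrel.
So Zara does not control Kestrel.

No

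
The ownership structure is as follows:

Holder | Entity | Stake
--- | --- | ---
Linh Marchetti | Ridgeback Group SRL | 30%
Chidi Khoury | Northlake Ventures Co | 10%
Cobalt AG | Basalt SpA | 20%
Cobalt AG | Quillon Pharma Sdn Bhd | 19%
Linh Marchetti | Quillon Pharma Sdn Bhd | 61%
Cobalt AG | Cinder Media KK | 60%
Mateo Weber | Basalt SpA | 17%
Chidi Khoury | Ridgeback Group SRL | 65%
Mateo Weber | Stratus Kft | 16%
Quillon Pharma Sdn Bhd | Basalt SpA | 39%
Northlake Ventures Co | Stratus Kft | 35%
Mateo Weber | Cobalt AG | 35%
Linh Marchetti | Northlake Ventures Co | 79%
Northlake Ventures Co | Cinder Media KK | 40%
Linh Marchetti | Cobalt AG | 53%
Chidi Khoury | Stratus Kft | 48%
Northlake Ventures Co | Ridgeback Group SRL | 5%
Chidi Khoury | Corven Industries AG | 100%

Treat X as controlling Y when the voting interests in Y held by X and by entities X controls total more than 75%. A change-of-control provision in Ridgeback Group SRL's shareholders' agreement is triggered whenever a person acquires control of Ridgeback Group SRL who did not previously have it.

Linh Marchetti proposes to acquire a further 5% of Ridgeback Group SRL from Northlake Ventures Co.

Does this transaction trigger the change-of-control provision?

The purchase adds only to Linh's holdings (Northlake's stake shrinks), so Linh is the only person who could newly come to control Ridgeback.
Linh holds 79% of Northlake, so Linh controls Northlake.
In Ridgeback, Linh's side holds only 30% + 5% = 35%, not > 75%.
So before the transaction, Linh does not control Ridgeback.
After the purchase, Linh's direct stake in Ridgeback rises to 30% + 5% = 35%, and Northlake's stake falls to 0%.
After the transaction, Linh's side holds 35% of Ridgeback, not > 75%, so Linh still does not control Ridgeback.
No new person acquires control, so the clause is not triggered.

No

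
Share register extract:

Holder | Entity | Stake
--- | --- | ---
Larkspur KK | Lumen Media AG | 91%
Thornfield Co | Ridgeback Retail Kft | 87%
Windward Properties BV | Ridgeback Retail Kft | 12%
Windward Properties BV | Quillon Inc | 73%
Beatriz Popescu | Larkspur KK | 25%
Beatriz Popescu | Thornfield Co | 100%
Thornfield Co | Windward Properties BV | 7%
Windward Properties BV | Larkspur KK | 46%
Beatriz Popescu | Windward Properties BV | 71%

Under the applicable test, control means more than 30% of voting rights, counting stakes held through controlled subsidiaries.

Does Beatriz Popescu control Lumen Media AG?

Yes

Beatriz holds 100% of Thornfield, so Beatriz controls Thornfield.
Thornfield and Beatriz together hold 7% + 71% = 78% of Windward, so Beatriz controls Windward.
Beatriz and Windward together hold 25% + 46% = 71% of Larkspur, so Beatriz controls Larkspur.
Larkspur holds 91% of Lumen, so Beatriz controls Lumen.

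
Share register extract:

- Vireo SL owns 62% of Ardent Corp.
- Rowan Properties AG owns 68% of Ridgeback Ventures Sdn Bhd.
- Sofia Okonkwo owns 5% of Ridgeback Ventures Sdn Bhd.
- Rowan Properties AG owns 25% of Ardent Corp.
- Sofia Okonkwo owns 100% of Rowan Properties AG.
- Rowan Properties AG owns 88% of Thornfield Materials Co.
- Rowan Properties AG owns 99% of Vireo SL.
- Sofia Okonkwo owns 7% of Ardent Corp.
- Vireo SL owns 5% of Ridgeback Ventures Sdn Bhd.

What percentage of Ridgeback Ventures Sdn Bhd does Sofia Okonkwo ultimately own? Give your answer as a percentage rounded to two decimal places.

Sofia reaches Ridgeback along 3 paths.
Via Rowan → Vireo: 100% × 99% × 5% = 4.95%.
Direct stake: 5% = 5%.
Via Rowan: 100% × 68% = 68%.
Total: 4.95% + 5% + 68% = 77.95%.

77.95%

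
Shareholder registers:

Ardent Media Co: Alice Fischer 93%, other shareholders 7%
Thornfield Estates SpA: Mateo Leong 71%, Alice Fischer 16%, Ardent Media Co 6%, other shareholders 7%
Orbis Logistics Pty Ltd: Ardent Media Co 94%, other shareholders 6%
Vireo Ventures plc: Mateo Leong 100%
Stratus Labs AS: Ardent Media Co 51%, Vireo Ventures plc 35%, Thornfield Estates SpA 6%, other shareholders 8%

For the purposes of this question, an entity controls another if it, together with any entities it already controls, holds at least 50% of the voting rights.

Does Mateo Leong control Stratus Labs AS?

Mateo holds 71% of Thornfield, so Mateo controls Thornfield.
Mateo holds 100% of Vireo, so Mateo controls Vireo.
In Stratus, Mateo's side holds only 35% + 6% = 41%, not ≥ 50%.
So Mateo does not control Stratus.

No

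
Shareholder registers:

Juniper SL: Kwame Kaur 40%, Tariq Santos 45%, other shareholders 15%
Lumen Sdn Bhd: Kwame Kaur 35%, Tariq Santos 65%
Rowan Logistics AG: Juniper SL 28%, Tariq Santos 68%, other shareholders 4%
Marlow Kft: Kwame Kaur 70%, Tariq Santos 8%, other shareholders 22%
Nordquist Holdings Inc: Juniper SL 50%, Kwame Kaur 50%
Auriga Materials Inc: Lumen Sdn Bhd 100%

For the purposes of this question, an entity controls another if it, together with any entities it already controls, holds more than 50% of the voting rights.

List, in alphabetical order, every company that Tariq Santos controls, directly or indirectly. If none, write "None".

Auriga Materials Inc, Lumen Sdn Bhd, Rowan Logistics AG

Tariq holds 65% of Lumen, so Tariq controls Lumen.
Tariq holds 68% of Rowan, so Tariq controls Rowan.
Lumen holds 100% of Auriga, so Tariq controls Auriga.
No other company's threshold is met.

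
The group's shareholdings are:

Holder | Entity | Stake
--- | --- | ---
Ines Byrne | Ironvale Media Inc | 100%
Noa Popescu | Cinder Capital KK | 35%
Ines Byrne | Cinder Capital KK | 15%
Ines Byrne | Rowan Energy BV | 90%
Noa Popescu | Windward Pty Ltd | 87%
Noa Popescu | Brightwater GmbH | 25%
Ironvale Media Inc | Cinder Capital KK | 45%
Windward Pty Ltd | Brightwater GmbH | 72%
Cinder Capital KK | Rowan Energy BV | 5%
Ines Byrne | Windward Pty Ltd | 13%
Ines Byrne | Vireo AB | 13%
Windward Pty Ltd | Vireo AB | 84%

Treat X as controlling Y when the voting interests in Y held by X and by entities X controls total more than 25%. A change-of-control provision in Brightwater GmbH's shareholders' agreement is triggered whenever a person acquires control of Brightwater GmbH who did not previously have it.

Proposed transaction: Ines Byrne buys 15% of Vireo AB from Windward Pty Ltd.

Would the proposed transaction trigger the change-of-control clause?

The purchase adds only to Ines's holdings (Windward's stake shrinks), so Ines is the only person who could newly come to control Brightwater.
Ines holds 100% of Ironvale, so Ines controls Ironvale.
Ironvale and Ines together hold 45% + 15% = 60% of Cinder, so Ines controls Cinder.
Cinder and Ines together hold 5% + 90% = 95% of Rowan, so Ines controls Rowan.
Neither Ines nor any entity Ines controls holds any voting interest in Brightwater.
So before the transaction, Ines does not control Brightwater.
After the purchase, Ines's direct stake in Vireo rises to 13% + 15% = 28%, and Windward's stake falls to 69%.
Ines holds 28% of Vireo, so Ines controls Vireo.
After the transaction, neither Ines nor any entity Ines controls holds a voting interest in Brightwater, so Ines still does not control it.
No new person acquires control, so the clause is not triggered.

No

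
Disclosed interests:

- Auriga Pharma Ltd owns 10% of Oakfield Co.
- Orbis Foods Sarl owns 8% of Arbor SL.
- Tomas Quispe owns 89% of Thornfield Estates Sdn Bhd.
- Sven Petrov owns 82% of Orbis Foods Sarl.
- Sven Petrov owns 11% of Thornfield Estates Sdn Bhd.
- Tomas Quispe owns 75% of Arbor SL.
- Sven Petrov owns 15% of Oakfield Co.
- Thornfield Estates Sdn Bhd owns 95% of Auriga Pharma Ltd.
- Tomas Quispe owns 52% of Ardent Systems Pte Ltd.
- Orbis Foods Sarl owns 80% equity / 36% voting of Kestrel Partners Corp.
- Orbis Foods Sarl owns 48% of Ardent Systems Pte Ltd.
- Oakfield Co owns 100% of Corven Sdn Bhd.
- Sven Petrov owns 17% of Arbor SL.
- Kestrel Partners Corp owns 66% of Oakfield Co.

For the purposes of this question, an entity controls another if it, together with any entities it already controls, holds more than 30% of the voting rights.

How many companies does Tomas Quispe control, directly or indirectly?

Tomas holds 89% of Thornfield, so Tomas controls Thornfield.
Tomas holds 75% of Arbor, so Tomas controls Arbor.
Thornfield holds 95% of Auriga, so Tomas controls Auriga.
Tomas holds 52% of Ardent, so Tomas controls Ardent.
No other company's threshold is met.
Tomas controls 4 companies.

4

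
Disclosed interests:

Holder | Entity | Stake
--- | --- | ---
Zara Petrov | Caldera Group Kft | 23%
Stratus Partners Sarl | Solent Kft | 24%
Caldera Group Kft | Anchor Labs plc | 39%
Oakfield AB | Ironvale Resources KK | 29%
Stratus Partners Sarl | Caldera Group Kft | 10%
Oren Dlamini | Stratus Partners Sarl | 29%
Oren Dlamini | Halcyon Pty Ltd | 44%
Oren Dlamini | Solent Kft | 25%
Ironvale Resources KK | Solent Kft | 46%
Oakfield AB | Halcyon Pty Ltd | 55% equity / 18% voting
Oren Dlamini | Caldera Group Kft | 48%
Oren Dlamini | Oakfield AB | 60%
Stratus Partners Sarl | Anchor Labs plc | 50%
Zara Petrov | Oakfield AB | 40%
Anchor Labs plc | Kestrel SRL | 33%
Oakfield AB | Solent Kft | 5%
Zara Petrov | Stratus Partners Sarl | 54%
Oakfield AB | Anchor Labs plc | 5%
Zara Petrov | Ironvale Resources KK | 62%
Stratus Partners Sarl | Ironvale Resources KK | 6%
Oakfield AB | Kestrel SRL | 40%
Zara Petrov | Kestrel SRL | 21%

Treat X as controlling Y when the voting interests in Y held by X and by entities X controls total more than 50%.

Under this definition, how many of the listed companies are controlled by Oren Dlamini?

2

Oren holds 60% of Oakfield, so Oren controls Oakfield.
Oren and Oakfield together hold 44% + 18% = 62% of Halcyon, so Oren controls Halcyon.
No other company's threshold is met.
Oren controls 2 companies.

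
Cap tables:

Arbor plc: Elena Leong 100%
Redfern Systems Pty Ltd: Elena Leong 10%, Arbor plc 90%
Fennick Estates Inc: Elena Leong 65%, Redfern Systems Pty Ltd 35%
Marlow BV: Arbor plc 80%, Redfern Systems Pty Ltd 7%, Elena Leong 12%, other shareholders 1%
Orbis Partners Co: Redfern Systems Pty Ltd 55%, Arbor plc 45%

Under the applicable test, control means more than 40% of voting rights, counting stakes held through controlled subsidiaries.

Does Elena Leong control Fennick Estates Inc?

Yes

Elena holds 100% of Arbor, so Elena controls Arbor.
Elena and Arbor together hold 10% + 90% = 100% of Redfern, so Elena controls Redfern.
Elena and Redfern together hold 65% + 35% = 100% of Fennick, so Elena controls Fennick.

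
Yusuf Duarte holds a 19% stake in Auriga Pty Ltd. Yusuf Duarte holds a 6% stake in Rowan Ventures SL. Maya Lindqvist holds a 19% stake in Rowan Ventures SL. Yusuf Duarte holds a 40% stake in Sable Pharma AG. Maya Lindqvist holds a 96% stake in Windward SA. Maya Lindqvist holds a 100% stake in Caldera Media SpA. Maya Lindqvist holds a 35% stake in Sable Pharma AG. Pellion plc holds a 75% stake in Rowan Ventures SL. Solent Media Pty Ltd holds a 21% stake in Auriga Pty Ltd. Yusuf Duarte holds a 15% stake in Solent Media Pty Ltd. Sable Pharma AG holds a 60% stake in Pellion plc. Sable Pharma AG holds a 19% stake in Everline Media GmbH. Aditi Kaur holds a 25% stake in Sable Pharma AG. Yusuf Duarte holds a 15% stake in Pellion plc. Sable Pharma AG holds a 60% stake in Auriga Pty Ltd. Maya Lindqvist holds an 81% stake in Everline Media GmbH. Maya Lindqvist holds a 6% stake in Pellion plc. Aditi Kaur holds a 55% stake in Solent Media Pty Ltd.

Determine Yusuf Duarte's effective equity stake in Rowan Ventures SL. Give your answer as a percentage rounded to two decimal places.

Yusuf reaches Rowan along 3 paths.
Via Pellion: 15% × 75% = 11.25%.
Via Sable → Pellion: 40% × 60% × 75% = 18%.
Direct stake: 6% = 6%.
Total: 11.25% + 18% + 6% = 35.25%.

35.25%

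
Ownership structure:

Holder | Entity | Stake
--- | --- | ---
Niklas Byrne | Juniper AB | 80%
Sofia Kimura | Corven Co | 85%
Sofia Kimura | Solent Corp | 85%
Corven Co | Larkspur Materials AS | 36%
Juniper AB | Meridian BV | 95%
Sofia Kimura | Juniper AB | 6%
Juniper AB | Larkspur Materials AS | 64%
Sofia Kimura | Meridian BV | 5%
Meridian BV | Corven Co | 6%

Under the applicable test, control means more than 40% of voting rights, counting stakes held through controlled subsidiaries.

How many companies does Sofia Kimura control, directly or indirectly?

2

Sofia holds 85% of Corven, so Sofia controls Corven.
Sofia holds 85% of Solent, so Sofia controls Solent.
No other company's threshold is met.
Sofia controls 2 companies.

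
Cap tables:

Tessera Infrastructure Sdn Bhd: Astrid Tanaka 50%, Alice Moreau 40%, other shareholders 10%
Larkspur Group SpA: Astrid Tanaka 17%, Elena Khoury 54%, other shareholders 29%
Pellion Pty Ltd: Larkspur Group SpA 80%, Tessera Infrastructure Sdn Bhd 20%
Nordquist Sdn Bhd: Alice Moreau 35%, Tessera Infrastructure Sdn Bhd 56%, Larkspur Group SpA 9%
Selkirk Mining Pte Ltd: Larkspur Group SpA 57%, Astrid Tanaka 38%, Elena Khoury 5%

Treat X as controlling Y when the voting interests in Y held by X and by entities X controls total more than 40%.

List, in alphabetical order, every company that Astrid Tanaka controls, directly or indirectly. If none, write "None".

Astrid holds 50% of Tessera, so Astrid controls Tessera.
Tessera holds 56% of Nordquist, so Astrid controls Nordquist.
No other company's threshold is met.

Nordquist Sdn Bhd, Tessera Infrastructure Sdn Bhd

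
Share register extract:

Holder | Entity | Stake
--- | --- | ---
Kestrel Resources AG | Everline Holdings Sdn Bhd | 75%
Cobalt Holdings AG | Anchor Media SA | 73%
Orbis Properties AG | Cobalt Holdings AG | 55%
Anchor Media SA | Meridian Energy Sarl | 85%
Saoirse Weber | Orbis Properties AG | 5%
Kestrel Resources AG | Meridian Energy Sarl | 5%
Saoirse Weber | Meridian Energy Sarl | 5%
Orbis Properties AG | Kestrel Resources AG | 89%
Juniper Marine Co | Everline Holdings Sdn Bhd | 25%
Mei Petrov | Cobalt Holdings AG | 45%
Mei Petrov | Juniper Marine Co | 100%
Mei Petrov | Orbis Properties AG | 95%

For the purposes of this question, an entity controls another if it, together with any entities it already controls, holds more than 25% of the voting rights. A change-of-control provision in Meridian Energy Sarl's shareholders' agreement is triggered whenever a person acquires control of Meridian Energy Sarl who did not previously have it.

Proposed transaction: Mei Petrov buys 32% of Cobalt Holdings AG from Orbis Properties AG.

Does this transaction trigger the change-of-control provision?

No

The purchase adds only to Mei's holdings (Orbis's stake shrinks), so Mei is the only person who could newly come to control Meridian.
Mei holds 95% of Orbis, so Mei controls Orbis.
Orbis and Mei together hold 55% + 45% = 100% of Cobalt, so Mei controls Cobalt.
Cobalt holds 73% of Anchor, so Mei controls Anchor.
Orbis holds 89% of Kestrel, so Mei controls Kestrel.
Kestrel and Anchor together hold 5% + 85% = 90% of Meridian, so Mei controls Meridian.
So Mei already controls Meridian before the transaction.
After the purchase, Mei's direct stake in Cobalt rises to 45% + 32% = 77%, and Orbis's stake falls to 23%.
Mei controlled Meridian already, so this is not a new person acquiring control; every other person's position is unchanged or reduced.
No new person acquires control, so the clause is not triggered.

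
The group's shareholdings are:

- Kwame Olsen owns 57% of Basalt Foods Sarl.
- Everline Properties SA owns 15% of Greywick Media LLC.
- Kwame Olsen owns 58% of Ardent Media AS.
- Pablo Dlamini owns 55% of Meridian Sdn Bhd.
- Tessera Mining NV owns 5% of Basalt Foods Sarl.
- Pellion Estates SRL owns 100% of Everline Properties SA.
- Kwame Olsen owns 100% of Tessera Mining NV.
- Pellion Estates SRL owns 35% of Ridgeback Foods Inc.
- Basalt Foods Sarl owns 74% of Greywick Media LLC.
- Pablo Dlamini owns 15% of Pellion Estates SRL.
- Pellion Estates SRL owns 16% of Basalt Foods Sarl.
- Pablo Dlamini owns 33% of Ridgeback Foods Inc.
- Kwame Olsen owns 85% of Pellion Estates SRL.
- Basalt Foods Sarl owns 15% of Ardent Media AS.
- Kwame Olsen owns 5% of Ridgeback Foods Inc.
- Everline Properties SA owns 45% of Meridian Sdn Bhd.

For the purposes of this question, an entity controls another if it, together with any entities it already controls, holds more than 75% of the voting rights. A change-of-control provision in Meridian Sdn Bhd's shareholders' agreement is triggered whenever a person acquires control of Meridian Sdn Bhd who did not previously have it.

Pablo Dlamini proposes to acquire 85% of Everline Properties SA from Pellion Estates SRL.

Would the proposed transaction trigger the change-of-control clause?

Yes

The purchase adds only to Pablo's holdings (Pellion's stake shrinks), so Pablo is the only person who could newly come to control Meridian.
Pablo's largest direct stake is 55% in Meridian, which does not meet the threshold, so Pablo controls no company.
In Meridian, Pablo's side holds only 55%, not > 75%.
So before the transaction, Pablo does not control Meridian.
After the purchase, Pablo holds 85% of Everline directly, and Pellion's stake falls to 15%.
Pablo holds 85% of Everline, so Pablo controls Everline.
Pablo and Everline together hold 55% + 45% = 100% of Meridian, so Pablo controls Meridian.
Pablo did not control Meridian before and does after, so the clause is triggered.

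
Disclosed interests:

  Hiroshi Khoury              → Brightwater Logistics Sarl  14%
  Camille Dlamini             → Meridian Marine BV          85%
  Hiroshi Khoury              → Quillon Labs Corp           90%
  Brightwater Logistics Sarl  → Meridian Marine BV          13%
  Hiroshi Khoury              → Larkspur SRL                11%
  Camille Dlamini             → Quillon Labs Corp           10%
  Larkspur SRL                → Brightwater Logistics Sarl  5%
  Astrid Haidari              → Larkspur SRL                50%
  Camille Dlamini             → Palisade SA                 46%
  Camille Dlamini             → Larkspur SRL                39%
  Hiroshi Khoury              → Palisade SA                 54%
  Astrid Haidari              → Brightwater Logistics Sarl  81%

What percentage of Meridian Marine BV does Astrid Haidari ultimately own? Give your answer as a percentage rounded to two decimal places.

Astrid reaches Meridian along 2 paths.
Via Larkspur → Brightwater: 50% × 5% × 13% = 0.325%.
Via Brightwater: 81% × 13% = 10.53%.
Total: 0.325% + 10.53% = 10.855%.
Rounded: 10.86%.

10.86%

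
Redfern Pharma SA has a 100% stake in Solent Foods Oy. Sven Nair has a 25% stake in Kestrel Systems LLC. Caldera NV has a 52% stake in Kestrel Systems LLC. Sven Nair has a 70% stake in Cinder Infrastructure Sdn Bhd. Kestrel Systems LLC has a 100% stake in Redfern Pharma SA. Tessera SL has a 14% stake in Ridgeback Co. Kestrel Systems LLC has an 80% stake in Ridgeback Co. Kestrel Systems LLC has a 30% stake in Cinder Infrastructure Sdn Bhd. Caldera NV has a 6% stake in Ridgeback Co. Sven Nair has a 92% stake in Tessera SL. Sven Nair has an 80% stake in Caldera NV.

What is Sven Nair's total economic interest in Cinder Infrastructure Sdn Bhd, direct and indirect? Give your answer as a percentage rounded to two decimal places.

89.98%

Sven reaches Cinder along 3 paths.
Direct stake: 70% = 70%.
Via Kestrel: 25% × 30% = 7.5%.
Via Caldera → Kestrel: 80% × 52% × 30% = 12.48%.
Total: 70% + 7.5% + 12.48% = 89.98%.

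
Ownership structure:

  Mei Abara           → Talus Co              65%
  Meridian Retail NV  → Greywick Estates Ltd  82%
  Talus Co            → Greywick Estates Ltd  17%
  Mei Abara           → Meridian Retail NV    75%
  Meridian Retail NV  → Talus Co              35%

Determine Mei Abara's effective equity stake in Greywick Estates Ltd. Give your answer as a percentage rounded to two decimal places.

77.01%

Mei reaches Greywick along 3 paths.
Via Talus: 65% × 17% = 11.05%.
Via Meridian → Talus: 75% × 35% × 17% = 4.4625%.
Via Meridian: 75% × 82% = 61.5%.
Total: 11.05% + 4.4625% + 61.5% = 77.0125%.
Rounded: 77.01%.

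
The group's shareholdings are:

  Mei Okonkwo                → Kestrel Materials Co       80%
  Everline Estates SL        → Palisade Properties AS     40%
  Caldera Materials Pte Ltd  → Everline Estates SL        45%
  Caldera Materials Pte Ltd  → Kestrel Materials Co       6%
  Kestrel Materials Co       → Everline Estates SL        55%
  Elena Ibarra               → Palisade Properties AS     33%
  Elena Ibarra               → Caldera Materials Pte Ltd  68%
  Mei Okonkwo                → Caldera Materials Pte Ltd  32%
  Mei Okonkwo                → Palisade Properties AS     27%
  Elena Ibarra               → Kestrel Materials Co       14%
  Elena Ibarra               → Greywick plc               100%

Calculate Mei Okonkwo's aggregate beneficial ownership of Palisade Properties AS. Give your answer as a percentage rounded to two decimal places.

50.78%

Mei reaches Palisade along 4 paths.
Direct stake: 27% = 27%.
Via Caldera → Everline: 32% × 45% × 40% = 5.76%.
Via Kestrel → Everline: 80% × 55% × 40% = 17.6%.
Via Caldera → Kestrel → Everline: 32% × 6% × 55% × 40% = 0.4224%.
Total: 27% + 5.76% + 17.6% + 0.4224% = 50.7824%.
Rounded: 50.78%.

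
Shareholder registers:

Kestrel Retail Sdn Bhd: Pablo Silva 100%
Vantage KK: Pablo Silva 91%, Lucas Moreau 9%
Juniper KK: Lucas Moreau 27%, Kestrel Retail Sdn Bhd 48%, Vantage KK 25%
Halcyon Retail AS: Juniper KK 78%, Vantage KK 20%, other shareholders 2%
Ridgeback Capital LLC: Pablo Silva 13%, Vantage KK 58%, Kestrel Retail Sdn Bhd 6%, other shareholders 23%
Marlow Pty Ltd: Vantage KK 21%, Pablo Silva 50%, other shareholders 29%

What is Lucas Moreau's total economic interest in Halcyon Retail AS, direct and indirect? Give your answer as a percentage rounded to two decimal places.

24.62%

Lucas reaches Halcyon along 3 paths.
Via Juniper: 27% × 78% = 21.06%.
Via Vantage → Juniper: 9% × 25% × 78% = 1.755%.
Via Vantage: 9% × 20% = 1.8%.
Total: 21.06% + 1.755% + 1.8% = 24.615%.
Rounded: 24.62%.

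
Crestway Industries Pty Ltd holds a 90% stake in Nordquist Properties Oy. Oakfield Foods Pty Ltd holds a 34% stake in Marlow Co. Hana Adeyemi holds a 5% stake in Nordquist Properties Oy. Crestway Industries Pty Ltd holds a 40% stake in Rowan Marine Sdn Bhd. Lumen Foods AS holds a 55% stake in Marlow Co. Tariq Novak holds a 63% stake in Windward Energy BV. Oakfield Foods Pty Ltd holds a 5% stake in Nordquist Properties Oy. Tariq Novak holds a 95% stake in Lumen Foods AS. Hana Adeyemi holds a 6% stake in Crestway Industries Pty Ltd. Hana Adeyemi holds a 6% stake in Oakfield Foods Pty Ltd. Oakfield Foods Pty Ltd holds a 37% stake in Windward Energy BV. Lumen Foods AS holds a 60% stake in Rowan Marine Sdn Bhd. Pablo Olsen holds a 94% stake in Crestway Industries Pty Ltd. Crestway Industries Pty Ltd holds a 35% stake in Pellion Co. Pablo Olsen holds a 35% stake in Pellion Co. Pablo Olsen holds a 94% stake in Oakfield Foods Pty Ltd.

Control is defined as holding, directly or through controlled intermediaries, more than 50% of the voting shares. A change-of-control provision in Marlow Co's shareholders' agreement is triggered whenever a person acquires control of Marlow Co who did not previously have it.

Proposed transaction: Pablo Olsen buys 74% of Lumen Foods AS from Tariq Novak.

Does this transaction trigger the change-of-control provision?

Yes

The purchase adds only to Pablo's holdings (Tariq's stake shrinks), so Pablo is the only person who could newly come to control Marlow.
Pablo holds 94% of Oakfield, so Pablo controls Oakfield.
Pablo holds 94% of Crestway, so Pablo controls Crestway.
Crestway and Oakfield together hold 90% + 5% = 95% of Nordquist, so Pablo controls Nordquist.
Pablo and Crestway together hold 35% + 35% = 70% of Pellion, so Pablo controls Pellion.
In Marlow, Pablo's side holds only 34%, not > 50%.
So before the transaction, Pablo does not control Marlow.
After the purchase, Pablo holds 74% of Lumen directly, and Tariq's stake falls to 21%.
Pablo holds 74% of Lumen, so Pablo controls Lumen.
Oakfield and Lumen together hold 34% + 55% = 89% of Marlow, so Pablo controls Marlow.
Pablo did not control Marlow before and does after, so the clause is triggered.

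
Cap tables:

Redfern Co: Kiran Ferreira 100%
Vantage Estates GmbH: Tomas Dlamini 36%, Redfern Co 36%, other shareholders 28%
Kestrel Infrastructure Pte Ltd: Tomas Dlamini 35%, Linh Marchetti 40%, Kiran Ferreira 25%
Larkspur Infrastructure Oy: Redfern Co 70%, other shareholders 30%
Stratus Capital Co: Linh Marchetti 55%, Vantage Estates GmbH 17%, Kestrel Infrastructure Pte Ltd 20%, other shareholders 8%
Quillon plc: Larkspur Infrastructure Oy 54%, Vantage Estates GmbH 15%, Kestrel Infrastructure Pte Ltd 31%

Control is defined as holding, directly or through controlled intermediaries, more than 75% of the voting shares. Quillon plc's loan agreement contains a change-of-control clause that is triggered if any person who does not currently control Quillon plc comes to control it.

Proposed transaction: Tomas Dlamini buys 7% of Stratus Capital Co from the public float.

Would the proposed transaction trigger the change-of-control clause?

No

The purchase changes only Tomas's holdings, so Tomas is the only person who could newly come to control Quillon.
Tomas's largest direct stake is 36% in Vantage, which does not meet the threshold, so Tomas controls no company.
Neither Tomas nor any entity Tomas controls holds any voting interest in Quillon.
So before the transaction, Tomas does not control Quillon.
After the purchase, Tomas holds 7% of Stratus directly.
Tomas's side now holds 7% of Stratus, not > 75%, so Tomas still does not control Stratus.
After the transaction, neither Tomas nor any entity Tomas controls holds a voting interest in Quillon, so Tomas still does not control it.
No new person acquires control, so the clause is not triggered.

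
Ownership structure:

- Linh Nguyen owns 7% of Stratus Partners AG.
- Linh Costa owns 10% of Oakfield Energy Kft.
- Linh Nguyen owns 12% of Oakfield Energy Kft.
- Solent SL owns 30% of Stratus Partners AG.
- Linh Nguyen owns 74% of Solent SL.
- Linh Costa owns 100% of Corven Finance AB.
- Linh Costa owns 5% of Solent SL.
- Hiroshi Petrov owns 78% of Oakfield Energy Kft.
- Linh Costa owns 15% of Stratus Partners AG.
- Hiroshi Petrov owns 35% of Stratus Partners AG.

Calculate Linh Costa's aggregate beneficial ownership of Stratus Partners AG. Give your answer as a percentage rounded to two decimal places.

16.50%

Linh Costa reaches Stratus along 2 paths.
Via Solent: 5% × 30% = 1.5%.
Direct stake: 15% = 15%.
Total: 1.5% + 15% = 16.5%.
Rounded: 16.50%.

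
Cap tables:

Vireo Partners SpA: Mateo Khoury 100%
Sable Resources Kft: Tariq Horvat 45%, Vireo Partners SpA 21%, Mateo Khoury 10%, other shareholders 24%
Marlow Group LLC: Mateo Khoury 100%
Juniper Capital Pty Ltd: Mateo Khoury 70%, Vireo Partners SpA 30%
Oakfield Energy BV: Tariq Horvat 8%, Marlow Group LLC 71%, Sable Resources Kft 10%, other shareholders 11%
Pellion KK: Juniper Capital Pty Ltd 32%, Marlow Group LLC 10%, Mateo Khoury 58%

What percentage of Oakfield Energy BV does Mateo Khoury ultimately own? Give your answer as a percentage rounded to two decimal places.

74.10%

Mateo reaches Oakfield along 3 paths.
Via Marlow: 100% × 71% = 71%.
Via Vireo → Sable: 100% × 21% × 10% = 2.1%.
Via Sable: 10% × 10% = 1%.
Total: 71% + 2.1% + 1% = 74.1%.
Rounded: 74.10%.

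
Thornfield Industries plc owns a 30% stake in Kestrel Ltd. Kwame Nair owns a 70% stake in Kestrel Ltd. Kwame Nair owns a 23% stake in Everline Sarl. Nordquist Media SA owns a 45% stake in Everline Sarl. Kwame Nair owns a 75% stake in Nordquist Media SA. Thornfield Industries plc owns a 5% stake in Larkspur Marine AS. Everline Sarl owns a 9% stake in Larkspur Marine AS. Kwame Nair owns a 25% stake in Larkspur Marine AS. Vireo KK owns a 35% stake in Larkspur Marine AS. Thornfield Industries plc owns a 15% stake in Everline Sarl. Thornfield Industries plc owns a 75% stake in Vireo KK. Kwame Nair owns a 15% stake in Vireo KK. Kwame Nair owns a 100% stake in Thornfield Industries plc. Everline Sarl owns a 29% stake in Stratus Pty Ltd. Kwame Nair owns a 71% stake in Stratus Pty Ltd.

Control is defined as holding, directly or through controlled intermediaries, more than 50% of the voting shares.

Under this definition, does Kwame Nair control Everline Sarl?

Yes

Kwame holds 75% of Nordquist, so Kwame controls Nordquist.
Kwame holds 100% of Thornfield, so Kwame controls Thornfield.
Nordquist and Kwame and Thornfield together hold 45% + 23% + 15% = 83% of Everline, so Kwame controls Everline.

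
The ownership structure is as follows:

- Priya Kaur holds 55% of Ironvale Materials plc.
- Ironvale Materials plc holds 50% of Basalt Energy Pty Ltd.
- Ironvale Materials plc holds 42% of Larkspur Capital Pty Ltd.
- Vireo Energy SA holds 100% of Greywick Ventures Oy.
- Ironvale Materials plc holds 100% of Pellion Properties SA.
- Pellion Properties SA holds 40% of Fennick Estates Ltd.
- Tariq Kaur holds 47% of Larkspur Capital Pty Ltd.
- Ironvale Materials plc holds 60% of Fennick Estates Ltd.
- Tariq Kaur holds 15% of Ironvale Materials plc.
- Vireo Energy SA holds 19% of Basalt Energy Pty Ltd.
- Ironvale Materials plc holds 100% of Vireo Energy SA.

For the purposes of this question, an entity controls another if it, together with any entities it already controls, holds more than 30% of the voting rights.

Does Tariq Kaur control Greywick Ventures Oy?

No

Tariq holds 47% of Larkspur, so Tariq controls Larkspur.
Neither Tariq nor any entity Tariq controls holds any voting interest in Greywick.
So Tariq does not control Greywick.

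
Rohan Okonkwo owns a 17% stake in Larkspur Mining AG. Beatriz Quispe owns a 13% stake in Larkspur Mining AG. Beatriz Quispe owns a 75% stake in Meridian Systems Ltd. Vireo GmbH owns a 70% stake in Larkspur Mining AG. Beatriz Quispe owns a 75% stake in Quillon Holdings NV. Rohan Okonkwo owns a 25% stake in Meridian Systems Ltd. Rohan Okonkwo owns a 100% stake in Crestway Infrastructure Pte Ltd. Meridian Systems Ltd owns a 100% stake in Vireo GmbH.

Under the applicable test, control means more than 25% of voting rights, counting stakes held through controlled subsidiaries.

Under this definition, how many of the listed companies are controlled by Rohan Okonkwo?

1

Rohan holds 100% of Crestway, so Rohan controls Crestway.
No other company's threshold is met.
Rohan controls 1 company.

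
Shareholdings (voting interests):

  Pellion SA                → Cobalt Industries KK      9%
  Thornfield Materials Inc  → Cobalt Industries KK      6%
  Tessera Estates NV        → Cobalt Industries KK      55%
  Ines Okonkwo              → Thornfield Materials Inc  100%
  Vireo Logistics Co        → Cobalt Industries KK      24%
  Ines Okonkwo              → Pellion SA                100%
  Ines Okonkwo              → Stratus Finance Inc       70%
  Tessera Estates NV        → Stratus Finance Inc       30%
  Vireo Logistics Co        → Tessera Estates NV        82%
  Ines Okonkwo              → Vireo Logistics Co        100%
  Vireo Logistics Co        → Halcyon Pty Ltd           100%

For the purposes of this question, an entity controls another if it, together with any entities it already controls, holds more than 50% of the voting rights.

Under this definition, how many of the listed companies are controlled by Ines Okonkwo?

7

Ines holds 100% of Thornfield, so Ines controls Thornfield.
Ines holds 100% of Vireo, so Ines controls Vireo.
Ines holds 100% of Pellion, so Ines controls Pellion.
Vireo holds 82% of Tessera, so Ines controls Tessera.
Pellion and Thornfield and Tessera and Vireo together hold 9% + 6% + 55% + 24% = 94% of Cobalt, so Ines controls Cobalt.
Vireo holds 100% of Halcyon, so Ines controls Halcyon.
Ines and Tessera together hold 70% + 30% = 100% of Stratus, so Ines controls Stratus.
Ines controls 7 companies.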